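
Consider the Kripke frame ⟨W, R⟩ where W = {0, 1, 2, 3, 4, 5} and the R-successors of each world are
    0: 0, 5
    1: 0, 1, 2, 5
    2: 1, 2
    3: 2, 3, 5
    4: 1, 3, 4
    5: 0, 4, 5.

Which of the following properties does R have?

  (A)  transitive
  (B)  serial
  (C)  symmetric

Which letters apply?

B

(A) not transitive: 0 R 5 and 5 R 4 but not 0 R 4.
(B) serial: every world has an R-successor.
(C) not symmetric: 1 R 0 but not 0 R 1.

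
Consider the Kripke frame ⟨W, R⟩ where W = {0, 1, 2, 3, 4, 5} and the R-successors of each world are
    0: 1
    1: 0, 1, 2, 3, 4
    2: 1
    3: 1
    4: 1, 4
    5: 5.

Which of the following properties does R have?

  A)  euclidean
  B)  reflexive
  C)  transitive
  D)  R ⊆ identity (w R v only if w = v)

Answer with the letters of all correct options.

none

(A) not euclidean: 1 R 0 and 1 R 2 but not 0 R 2.
(B) not reflexive: not 0 R 0.
(C) not transitive: 0 R 1 and 1 R 0 but not 0 R 0.
(D) not ⊆ identity: 0 R 1 with 0 ≠ 1.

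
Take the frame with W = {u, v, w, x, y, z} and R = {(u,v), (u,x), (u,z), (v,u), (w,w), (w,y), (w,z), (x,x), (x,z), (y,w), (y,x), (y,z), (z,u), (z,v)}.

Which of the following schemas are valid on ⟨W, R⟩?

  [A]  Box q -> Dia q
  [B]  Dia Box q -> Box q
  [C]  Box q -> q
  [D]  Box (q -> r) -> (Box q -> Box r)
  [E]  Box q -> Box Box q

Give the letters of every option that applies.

A, D

R is not reflexive: not u R u.
R is not transitive: u R v and v R u but not u R u.
R is not euclidean: u R v and u R x but not v R x.
R is serial: every world has an R-successor.
(A) axiom D: valid iff R is serial. R is serial — valid.
(B) Dia Box q -> Box q (the dual of axiom 5) characterises the euclidean frames. R is not euclidean — not valid.
(C) Box q -> q is axiom T, which corresponds to reflexivity. R is not reflexive — not valid.
(D) Box (q -> r) -> (Box q -> Box r) is axiom K, valid on every Kripke frame — valid.
(E) axiom 4: valid iff R is transitive. R is not transitive — not valid.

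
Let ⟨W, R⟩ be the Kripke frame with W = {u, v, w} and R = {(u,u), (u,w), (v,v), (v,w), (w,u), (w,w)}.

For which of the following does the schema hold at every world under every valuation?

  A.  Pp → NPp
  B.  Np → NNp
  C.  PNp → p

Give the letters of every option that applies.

R is not symmetric: v R w but not w R v.
R is not transitive: v R w and w R u but not v R u.
R is not euclidean: v R w and v R v but not w R v.
(A) Pp → NPp (axiom 5) characterises the euclidean frames. R is not euclidean — not valid.
(B) Np → NNp is axiom 4, which corresponds to transitivity. R is not transitive — not valid.
(C) PNp → p (the dual of axiom B) characterises the symmetric frames. R is not symmetric — not valid.

none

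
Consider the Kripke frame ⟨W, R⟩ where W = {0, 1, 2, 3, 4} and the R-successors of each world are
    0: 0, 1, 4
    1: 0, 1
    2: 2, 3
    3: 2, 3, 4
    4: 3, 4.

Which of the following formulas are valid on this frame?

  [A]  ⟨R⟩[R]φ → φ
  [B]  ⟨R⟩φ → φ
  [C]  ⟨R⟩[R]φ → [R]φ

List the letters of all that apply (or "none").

none

R is not symmetric: 0 R 4 but not 4 R 0.
R is not euclidean: 0 R 1 and 0 R 4 but not 1 R 4.
R is not a subset of the identity: 0 R 1 with 0 ≠ 1.
(A) ⟨R⟩[R]φ → φ is the dual of axiom B; it is valid on a frame exactly when R is symmetric. R is not symmetric, so not valid.
(B) ⟨R⟩φ → φ is the converse of T; it holds exactly when R ⊆ identity. Here R ⊄ identity — not valid.
(C) ⟨R⟩[R]φ → [R]φ is the dual of axiom 5; it is valid on a frame exactly when R is euclidean. R is not euclidean, so not valid.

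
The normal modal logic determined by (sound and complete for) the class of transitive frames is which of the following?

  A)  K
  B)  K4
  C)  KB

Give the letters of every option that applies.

(A) K is determined by the class of arbitrary frames.
(B) K4 is determined by exactly this class.
(C) KB is determined by the class of symmetric frames.

B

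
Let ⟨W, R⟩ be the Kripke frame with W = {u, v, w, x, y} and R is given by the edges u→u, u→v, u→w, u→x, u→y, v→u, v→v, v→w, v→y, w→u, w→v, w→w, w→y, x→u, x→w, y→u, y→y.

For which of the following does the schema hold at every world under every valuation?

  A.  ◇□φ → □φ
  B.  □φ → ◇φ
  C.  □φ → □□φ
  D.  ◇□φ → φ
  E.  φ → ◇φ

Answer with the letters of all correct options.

B

R is not reflexive: not x R x.
R is not symmetric: v R y but not y R v.
R is not transitive: v R u and u R x but not v R x.
R is not euclidean: u R v and u R x but not v R x.
R is serial: every world has an R-successor.
(A) the dual of axiom 5: valid iff R is euclidean. R is not euclidean — not valid.
(B) □φ → ◇φ is axiom D, which corresponds to seriality. R is serial — valid.
(C) axiom 4: valid iff R is transitive. R is not transitive — not valid.
(D) the dual of axiom B: valid iff R is symmetric. R is not symmetric — not valid.
(E) φ → ◇φ is the dual of axiom T; it is valid on a frame exactly when R is reflexive. R is not reflexive, so not valid.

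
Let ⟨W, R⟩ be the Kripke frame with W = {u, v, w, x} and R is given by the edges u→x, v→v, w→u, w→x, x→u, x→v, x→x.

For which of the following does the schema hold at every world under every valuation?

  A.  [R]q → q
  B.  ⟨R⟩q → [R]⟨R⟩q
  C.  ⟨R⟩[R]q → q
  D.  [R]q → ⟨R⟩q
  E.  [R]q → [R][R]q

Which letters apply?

R is not reflexive: not u R u.
R is not symmetric: w R u but not u R w.
R is not transitive: u R x and x R u but not u R u.
R is not euclidean: x R u and x R v but not u R v.
R is serial: every world has an R-successor.
(A) axiom T: valid iff R is reflexive. R is not reflexive — not valid.
(B) axiom 5: valid iff R is euclidean. R is not euclidean — not valid.
(C) ⟨R⟩[R]q → q is the dual of axiom B; it is valid on a frame exactly when R is symmetric. R is not symmetric, so not valid.
(D) [R]q → ⟨R⟩q is axiom D, which corresponds to seriality. R is serial — valid.
(E) [R]q → [R][R]q (axiom 4) characterises the transitive frames. R is not transitive — not valid.

D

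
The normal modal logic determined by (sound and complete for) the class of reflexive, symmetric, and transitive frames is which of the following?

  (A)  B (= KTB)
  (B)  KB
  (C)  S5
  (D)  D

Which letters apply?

C

(A) B (= KTB) is determined by the class of reflexive and symmetric frames.
(B) KB is determined by the class of symmetric frames.
(C) S5 is determined by exactly this class.
(D) D is determined by the class of serial frames.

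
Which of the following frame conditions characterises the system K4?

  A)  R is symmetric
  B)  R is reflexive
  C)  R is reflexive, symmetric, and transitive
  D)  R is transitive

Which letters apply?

D

(A) this class determines KB, not K4.
(B) this class determines T (= KT), not K4.
(C) this class determines S5, not K4.
(D) K4 is sound and complete for exactly this class.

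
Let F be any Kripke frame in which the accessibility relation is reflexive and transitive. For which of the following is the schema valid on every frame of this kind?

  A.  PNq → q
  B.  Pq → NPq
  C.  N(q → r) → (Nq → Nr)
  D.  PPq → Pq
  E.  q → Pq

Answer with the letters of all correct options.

C, D, E

Reflexive relations are serial.
(A) PNq → q is the dual of axiom B, which corresponds to symmetry. Such an R need not be symmetric — not valid.
(B) Pq → NPq is axiom 5, which corresponds to the euclidean property. Such an R need not be euclidean — not valid.
(C) N(q → r) → (Nq → Nr) is axiom K, valid on every Kripke frame — valid.
(D) PPq → Pq (the dual of axiom 4) characterises the transitive frames. Every such R is transitive — valid.
(E) q → Pq is the dual of axiom T; it is valid on a frame exactly when R is reflexive. Every such R is reflexive, so valid.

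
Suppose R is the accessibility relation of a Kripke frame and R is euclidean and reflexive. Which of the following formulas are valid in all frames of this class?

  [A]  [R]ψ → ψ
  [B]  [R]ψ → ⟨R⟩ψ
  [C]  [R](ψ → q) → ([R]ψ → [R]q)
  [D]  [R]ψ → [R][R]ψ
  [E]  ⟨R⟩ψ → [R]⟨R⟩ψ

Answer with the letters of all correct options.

A, B, C, D, E

A reflexive euclidean relation is also symmetric (from wRw and wRv the euclidean condition gives vRw) and hence transitive; it is an equivalence relation.
(A) [R]ψ → ψ is axiom T, which corresponds to reflexivity. Every such R is reflexive — valid.
(B) axiom D: valid iff R is serial. Every such R is serial — valid.
(C) this is just K, valid on every normal frame.
(D) [R]ψ → [R][R]ψ (axiom 4) characterises the transitive frames. Every such R is transitive — valid.
(E) axiom 5: valid iff R is euclidean. Every such R is euclidean — valid.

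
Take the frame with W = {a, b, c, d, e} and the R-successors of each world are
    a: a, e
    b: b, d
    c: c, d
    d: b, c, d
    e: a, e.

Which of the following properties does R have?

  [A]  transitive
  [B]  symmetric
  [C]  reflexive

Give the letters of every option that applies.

B, C

(A) not transitive: b R d and d R c but not b R c.
(B) symmetric: every R-edge is matched by its reverse.
(C) reflexive: each world relates to itself.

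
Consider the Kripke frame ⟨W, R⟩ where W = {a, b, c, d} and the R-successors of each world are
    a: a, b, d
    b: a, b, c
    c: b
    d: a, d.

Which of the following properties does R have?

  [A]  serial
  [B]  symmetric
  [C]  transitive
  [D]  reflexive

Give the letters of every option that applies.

A, B

(A) serial: every world has an R-successor.
(B) symmetric: every R-edge is matched by its reverse.
(C) not transitive: a R b and b R c but not a R c.
(D) not reflexive: not c R c.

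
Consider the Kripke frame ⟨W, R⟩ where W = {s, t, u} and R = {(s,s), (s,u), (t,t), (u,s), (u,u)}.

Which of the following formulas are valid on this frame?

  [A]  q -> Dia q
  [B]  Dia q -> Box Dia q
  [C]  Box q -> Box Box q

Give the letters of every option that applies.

R is reflexive: each world relates to itself.
R is transitive: R is closed under composition.
R is euclidean: any two R-successors of the same world are R-related.
(A) q -> Dia q is the dual of axiom T, which corresponds to reflexivity. R is reflexive — valid.
(B) Dia q -> Box Dia q is axiom 5; it is valid on a frame exactly when R is euclidean. R is euclidean, so valid.
(C) Box q -> Box Box q is axiom 4; it is valid on a frame exactly when R is transitive. R is transitive, so valid.

A, B, C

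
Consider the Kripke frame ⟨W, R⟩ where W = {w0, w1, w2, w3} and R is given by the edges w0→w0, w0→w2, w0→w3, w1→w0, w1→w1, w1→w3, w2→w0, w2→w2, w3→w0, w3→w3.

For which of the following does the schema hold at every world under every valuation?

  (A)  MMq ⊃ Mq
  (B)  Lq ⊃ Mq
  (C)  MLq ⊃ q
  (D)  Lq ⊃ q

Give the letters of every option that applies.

B, D

R is reflexive: each world relates to itself.
R is not symmetric: w1 R w0 but not w0 R w1.
R is not transitive: w1 R w0 and w0 R w2 but not w1 R w2.
R is serial: every world has an R-successor.
(A) MMq ⊃ Mq is the dual of axiom 4, which corresponds to transitivity. R is not transitive — not valid.
(B) Lq ⊃ Mq (axiom D) characterises the serial frames. R is serial — valid.
(C) MLq ⊃ q is the dual of axiom B; it is valid on a frame exactly when R is symmetric. R is not symmetric, so not valid.
(D) Lq ⊃ q is axiom T, which corresponds to reflexivity. R is reflexive — valid.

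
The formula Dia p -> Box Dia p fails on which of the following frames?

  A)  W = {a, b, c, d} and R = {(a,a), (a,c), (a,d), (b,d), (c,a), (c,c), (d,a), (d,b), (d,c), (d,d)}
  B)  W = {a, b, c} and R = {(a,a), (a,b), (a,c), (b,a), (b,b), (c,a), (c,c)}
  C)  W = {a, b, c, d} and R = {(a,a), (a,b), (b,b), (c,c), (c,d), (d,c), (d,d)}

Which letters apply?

The schema Dia p -> Box Dia p is axiom 5; it is valid on a frame iff R is euclidean.
(A) R is not euclidean (a R c and a R d but not c R d), so the schema fails here.
(B) R is not euclidean (a R b and a R c but not b R c), so the schema fails here.
(C) R is not euclidean (a R b and a R a but not b R a), so the schema fails here.

A, B, C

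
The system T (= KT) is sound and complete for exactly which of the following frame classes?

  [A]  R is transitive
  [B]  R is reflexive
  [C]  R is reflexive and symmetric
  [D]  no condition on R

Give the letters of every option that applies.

B

(A) this class determines K4, not T (= KT).
(B) T (= KT) is sound and complete for exactly this class.
(C) this class determines B (= KTB), not T (= KT).
(D) this class determines K, not T (= KT).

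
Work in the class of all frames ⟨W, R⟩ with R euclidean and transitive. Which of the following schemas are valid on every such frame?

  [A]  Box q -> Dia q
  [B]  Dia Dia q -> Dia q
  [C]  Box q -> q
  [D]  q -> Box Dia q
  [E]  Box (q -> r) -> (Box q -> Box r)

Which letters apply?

B, E

(A) Box q -> Dia q (axiom D) characterises the serial frames. Such an R need not be serial — not valid.
(B) Dia Dia q -> Dia q is the dual of axiom 4; it is valid on a frame exactly when R is transitive. Every such R is transitive, so valid.
(C) Box q -> q is axiom T, which corresponds to reflexivity. Such an R need not be reflexive — not valid.
(D) q -> Box Dia q (axiom B) characterises the symmetric frames. Such an R need not be symmetric — not valid.
(E) Box (q -> r) -> (Box q -> Box r) is the K axiom; it holds on all frames — valid.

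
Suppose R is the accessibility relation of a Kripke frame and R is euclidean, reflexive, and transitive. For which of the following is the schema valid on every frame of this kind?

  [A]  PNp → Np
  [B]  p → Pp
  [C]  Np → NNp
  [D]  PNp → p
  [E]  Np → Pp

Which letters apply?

A relation that is euclidean, reflexive, and transitive is also serial and symmetric.
(A) PNp → Np is the dual of axiom 5; it is valid on a frame exactly when R is euclidean. Every such R is euclidean, so valid.
(B) p → Pp (the dual of axiom T) characterises the reflexive frames. Every such R is reflexive — valid.
(C) Np → NNp (axiom 4) characterises the transitive frames. Every such R is transitive — valid.
(D) PNp → p is the dual of axiom B, which corresponds to symmetry. Every such R is symmetric — valid.
(E) Np → Pp (axiom D) characterises the serial frames. Every such R is serial — valid.

A, B, C, D, E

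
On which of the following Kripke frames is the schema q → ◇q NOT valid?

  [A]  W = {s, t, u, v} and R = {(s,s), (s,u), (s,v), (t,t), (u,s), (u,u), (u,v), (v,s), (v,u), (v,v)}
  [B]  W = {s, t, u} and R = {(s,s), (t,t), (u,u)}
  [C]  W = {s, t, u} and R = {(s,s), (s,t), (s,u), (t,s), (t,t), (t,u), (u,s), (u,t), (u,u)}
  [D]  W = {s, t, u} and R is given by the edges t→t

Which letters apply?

D

The schema q → ◇q is the dual of axiom T; it is valid on a frame iff R is reflexive.
(A) R is reflexive (each world relates to itself), so the schema is valid here.
(B) R is reflexive (each world relates to itself), so the schema is valid here.
(C) R is reflexive (each world relates to itself), so the schema is valid here.
(D) R is not reflexive (not s R s), so the schema fails here.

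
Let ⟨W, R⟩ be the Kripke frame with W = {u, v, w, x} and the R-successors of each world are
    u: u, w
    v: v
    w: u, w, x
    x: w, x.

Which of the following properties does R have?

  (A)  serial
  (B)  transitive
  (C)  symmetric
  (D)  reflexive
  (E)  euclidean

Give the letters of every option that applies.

A, C, D

(A) serial: every world has an R-successor.
(B) not transitive: u R w and w R x but not u R x.
(C) symmetric: every R-edge is matched by its reverse.
(D) reflexive: each world relates to itself.
(E) not euclidean: w R u and w R x but not u R x.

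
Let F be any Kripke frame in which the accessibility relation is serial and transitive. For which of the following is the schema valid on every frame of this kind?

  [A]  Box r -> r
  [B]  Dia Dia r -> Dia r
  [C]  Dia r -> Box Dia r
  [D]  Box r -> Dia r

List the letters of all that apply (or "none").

B, D

(A) Box r -> r (axiom T) characterises the reflexive frames. Such an R need not be reflexive — not valid.
(B) Dia Dia r -> Dia r is the dual of axiom 4, which corresponds to transitivity. Every such R is transitive — valid.
(C) Dia r -> Box Dia r (axiom 5) characterises the euclidean frames. Such an R need not be euclidean — not valid.
(D) Box r -> Dia r is axiom D; it is valid on a frame exactly when R is serial. Every such R is serial, so valid.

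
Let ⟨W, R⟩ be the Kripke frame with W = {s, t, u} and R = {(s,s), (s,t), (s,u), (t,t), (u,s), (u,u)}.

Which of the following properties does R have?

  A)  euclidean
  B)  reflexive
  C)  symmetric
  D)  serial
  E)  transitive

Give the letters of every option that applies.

(A) not euclidean: s R t and s R s but not t R s.
(B) reflexive: each world relates to itself.
(C) not symmetric: s R t but not t R s.
(D) serial: every world has an R-successor.
(E) not transitive: u R s and s R t but not u R t.

B, D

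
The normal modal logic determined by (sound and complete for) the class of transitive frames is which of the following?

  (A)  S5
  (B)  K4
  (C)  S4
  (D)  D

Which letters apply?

B

(A) S5 is determined by the class of reflexive, symmetric, and transitive frames.
(B) K4 is determined by exactly this class.
(C) S4 is determined by the class of reflexive and transitive frames.
(D) D is determined by the class of serial frames.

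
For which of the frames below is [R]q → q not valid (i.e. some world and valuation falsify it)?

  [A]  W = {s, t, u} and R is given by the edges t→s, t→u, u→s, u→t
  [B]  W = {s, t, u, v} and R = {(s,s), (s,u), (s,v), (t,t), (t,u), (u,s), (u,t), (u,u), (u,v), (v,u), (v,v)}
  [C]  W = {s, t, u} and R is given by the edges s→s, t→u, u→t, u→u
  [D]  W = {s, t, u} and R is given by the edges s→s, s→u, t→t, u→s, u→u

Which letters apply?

A, C

The schema [R]q → q is axiom T; it is valid on a frame iff R is reflexive.
(A) R is not reflexive (not s R s), so the schema fails here.
(B) R is reflexive (each world relates to itself), so the schema is valid here.
(C) R is not reflexive (not t R t), so the schema fails here.
(D) R is reflexive (each world relates to itself), so the schema is valid here.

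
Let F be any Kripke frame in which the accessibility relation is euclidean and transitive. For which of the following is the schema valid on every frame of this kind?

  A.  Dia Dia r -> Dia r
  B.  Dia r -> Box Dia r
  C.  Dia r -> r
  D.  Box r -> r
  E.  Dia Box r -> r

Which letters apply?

A, B

(A) Dia Dia r -> Dia r is the dual of axiom 4, which corresponds to transitivity. Every such R is transitive — valid.
(B) Dia r -> Box Dia r (axiom 5) characterises the euclidean frames. Every such R is euclidean — valid.
(C) Dia r -> r is valid only on frames where every R-edge is a self-loop. Such an R need not be a subset of the identity — not valid.
(D) Box r -> r (axiom T) characterises the reflexive frames. Such an R need not be reflexive — not valid.
(E) Dia Box r -> r is the dual of axiom B; it is valid on a frame exactly when R is symmetric. Such an R need not be symmetric, so not valid.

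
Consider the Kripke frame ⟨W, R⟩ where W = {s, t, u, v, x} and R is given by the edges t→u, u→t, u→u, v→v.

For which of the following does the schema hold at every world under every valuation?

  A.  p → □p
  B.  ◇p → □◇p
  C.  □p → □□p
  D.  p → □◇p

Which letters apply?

D

R is symmetric: every R-edge is matched by its reverse.
R is not transitive: t R u and u R t but not t R t.
R is not euclidean: u R t and u R t but not t R t.
R is not a subset of the identity: t R u with t ≠ u.
(A) p → □p is equivalent to ◇p→p; it holds exactly when R ⊆ identity. Here R ⊄ identity — not valid.
(B) ◇p → □◇p is axiom 5, which corresponds to the euclidean property. R is not euclidean — not valid.
(C) □p → □□p is axiom 4; it is valid on a frame exactly when R is transitive. R is not transitive, so not valid.
(D) p → □◇p is axiom B; it is valid on a frame exactly when R is symmetric. R is symmetric, so valid.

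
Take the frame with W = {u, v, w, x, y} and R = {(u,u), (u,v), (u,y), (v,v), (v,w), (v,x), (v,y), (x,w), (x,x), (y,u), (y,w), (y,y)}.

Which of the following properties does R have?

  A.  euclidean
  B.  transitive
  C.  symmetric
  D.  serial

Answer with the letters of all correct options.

(A) not euclidean: u R v and u R u but not v R u.
(B) not transitive: u R v and v R w but not u R w.
(C) not symmetric: u R v but not v R u.
(D) not serial: w has no R-successor.

none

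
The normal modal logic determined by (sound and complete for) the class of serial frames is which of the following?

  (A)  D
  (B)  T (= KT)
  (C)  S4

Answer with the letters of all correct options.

A

(A) D is determined by exactly this class.
(B) T (= KT) is determined by the class of reflexive frames.
(C) S4 is determined by the class of reflexive and transitive frames.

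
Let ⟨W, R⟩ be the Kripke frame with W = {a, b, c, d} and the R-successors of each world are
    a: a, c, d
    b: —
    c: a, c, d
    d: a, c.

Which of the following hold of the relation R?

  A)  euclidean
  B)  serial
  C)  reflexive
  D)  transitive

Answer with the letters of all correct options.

(A) not euclidean: a R d and a R d but not d R d.
(B) not serial: b has no R-successor.
(C) not reflexive: not b R b.
(D) not transitive: d R a and a R d but not d R d.

none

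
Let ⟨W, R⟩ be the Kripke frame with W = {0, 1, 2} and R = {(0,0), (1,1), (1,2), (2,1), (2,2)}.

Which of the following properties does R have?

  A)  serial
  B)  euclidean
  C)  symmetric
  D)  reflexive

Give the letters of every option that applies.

A, B, C, D

(A) serial: every world has an R-successor.
(B) euclidean: any two R-successors of the same world are R-related.
(C) symmetric: every R-edge is matched by its reverse.
(D) reflexive: each world relates to itself.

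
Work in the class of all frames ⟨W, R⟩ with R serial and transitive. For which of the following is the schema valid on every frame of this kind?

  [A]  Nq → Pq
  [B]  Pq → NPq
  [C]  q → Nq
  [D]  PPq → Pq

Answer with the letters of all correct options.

(A) Nq → Pq (axiom D) characterises the serial frames. Every such R is serial — valid.
(B) axiom 5: valid iff R is euclidean. Such an R need not be euclidean — not valid.
(C) q → Nq (equivalent to ◇p→p) corresponds to R being a subset of the identity. Such an R need not be a subset of the identity, so not valid.
(D) the dual of axiom 4: valid iff R is transitive. Every such R is transitive — valid.

A, D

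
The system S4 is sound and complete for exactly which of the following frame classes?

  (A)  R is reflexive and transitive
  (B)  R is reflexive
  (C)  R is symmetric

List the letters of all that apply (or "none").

A

(A) S4 is sound and complete for exactly this class.
(B) this class determines T (= KT), not S4.
(C) this class determines KB, not S4.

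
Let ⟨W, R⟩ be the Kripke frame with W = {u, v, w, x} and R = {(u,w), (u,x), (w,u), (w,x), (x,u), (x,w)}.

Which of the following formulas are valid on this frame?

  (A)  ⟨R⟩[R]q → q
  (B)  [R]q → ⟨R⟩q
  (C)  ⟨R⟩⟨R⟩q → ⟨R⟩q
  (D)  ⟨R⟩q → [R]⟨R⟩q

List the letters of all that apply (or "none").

R is symmetric: every R-edge is matched by its reverse.
R is not transitive: u R w and w R u but not u R u.
R is not euclidean: u R w and u R w but not w R w.
R is not serial: v has no R-successor.
(A) ⟨R⟩[R]q → q (the dual of axiom B) characterises the symmetric frames. R is symmetric — valid.
(B) [R]q → ⟨R⟩q (axiom D) characterises the serial frames. R is not serial — not valid.
(C) the dual of axiom 4: valid iff R is transitive. R is not transitive — not valid.
(D) ⟨R⟩q → [R]⟨R⟩q is axiom 5, which corresponds to the euclidean property. R is not euclidean — not valid.

A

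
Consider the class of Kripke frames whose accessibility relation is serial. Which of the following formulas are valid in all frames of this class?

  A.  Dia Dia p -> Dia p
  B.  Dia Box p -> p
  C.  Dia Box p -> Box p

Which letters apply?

(A) Dia Dia p -> Dia p (the dual of axiom 4) characterises the transitive frames. Such an R need not be transitive — not valid.
(B) Dia Box p -> p (the dual of axiom B) characterises the symmetric frames. Such an R need not be symmetric — not valid.
(C) Dia Box p -> Box p is the dual of axiom 5, which corresponds to the euclidean property. Such an R need not be euclidean — not valid.

none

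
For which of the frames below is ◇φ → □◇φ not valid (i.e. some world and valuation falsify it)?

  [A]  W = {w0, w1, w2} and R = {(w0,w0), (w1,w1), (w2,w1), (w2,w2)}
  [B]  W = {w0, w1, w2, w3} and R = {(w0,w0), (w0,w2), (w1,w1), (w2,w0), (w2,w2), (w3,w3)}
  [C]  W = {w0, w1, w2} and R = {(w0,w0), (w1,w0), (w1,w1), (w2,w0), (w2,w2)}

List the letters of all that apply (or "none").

A, C

The schema ◇φ → □◇φ is axiom 5; it is valid on a frame iff R is euclidean.
(A) R is not euclidean (w2 R w1 and w2 R w2 but not w1 R w2), so the schema fails here.
(B) R is euclidean (any two R-successors of the same world are R-related), so the schema is valid here.
(C) R is not euclidean (w1 R w0 and w1 R w1 but not w0 R w1), so the schema fails here.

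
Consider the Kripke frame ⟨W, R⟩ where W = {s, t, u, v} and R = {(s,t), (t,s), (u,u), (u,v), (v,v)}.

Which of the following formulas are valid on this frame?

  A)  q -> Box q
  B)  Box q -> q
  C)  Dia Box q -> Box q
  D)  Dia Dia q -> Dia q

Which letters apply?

R is not reflexive: not s R s.
R is not transitive: s R t and t R s but not s R s.
R is not euclidean: u R v and u R u but not v R u.
R is not a subset of the identity: s R t with s ≠ t.
(A) q -> Box q is equivalent to ◇p→p; it holds exactly when R ⊆ identity. Here R ⊄ identity — not valid.
(B) Box q -> q is axiom T, which corresponds to reflexivity. R is not reflexive — not valid.
(C) Dia Box q -> Box q is the dual of axiom 5; it is valid on a frame exactly when R is euclidean. R is not euclidean, so not valid.
(D) Dia Dia q -> Dia q is the dual of axiom 4, which corresponds to transitivity. R is not transitive — not valid.

none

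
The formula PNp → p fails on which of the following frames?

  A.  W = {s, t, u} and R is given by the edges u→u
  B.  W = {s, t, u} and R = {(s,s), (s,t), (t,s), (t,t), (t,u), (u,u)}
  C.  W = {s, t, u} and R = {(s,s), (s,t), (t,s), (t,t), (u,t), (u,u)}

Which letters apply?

The schema PNp → p is the dual of axiom B; it is valid on a frame iff R is symmetric.
(A) R is symmetric (every R-edge is matched by its reverse), so the schema is valid here.
(B) R is not symmetric (t R u but not u R t), so the schema fails here.
(C) R is not symmetric (u R t but not t R u), so the schema fails here.

B, C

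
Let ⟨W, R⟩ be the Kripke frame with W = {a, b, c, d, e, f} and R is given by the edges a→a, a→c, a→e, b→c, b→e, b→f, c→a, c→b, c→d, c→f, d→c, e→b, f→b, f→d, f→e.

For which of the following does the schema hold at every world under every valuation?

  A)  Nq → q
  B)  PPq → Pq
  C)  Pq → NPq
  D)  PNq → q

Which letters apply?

none

R is not reflexive: not b R b.
R is not symmetric: a R e but not e R a.
R is not transitive: a R c and c R b but not a R b.
R is not euclidean: a R c and a R e but not c R e.
(A) Nq → q is axiom T; it is valid on a frame exactly when R is reflexive. R is not reflexive, so not valid.
(B) the dual of axiom 4: valid iff R is transitive. R is not transitive — not valid.
(C) Pq → NPq is axiom 5; it is valid on a frame exactly when R is euclidean. R is not euclidean, so not valid.
(D) PNq → q is the dual of axiom B; it is valid on a frame exactly when R is symmetric. R is not symmetric, so not valid.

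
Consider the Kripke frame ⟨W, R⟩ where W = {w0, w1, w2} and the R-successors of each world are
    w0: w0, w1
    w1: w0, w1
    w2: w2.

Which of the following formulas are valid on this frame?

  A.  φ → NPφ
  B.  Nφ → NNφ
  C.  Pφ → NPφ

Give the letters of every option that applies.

A, B, C

R is symmetric: every R-edge is matched by its reverse.
R is transitive: R is closed under composition.
R is euclidean: any two R-successors of the same world are R-related.
(A) axiom B: valid iff R is symmetric. R is symmetric — valid.
(B) axiom 4: valid iff R is transitive. R is transitive — valid.
(C) Pφ → NPφ is axiom 5, which corresponds to the euclidean property. R is euclidean — valid.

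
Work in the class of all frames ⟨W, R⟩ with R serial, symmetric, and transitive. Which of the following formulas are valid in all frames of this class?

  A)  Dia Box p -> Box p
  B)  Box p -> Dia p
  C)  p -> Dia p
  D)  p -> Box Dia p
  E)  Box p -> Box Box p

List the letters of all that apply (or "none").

A, B, C, D, E

A serial symmetric transitive relation is reflexive (take any v with uRv; symmetry gives vRu and transitivity gives uRu), hence an equivalence relation.
(A) Dia Box p -> Box p (the dual of axiom 5) characterises the euclidean frames. Every such R is euclidean — valid.
(B) axiom D: valid iff R is serial. Every such R is serial — valid.
(C) p -> Dia p is the dual of axiom T, which corresponds to reflexivity. Every such R is reflexive — valid.
(D) p -> Box Dia p is axiom B; it is valid on a frame exactly when R is symmetric. Every such R is symmetric, so valid.
(E) axiom 4: valid iff R is transitive. Every such R is transitive — valid.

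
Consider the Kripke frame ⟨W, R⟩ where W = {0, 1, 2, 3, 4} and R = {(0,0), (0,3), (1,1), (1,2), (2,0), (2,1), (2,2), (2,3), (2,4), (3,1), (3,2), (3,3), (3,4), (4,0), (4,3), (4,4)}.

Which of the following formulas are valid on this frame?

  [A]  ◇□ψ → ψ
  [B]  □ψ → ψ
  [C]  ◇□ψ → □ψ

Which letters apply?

R is reflexive: each world relates to itself.
R is not symmetric: 0 R 3 but not 3 R 0.
R is not euclidean: 0 R 3 and 0 R 0 but not 3 R 0.
(A) ◇□ψ → ψ (the dual of axiom B) characterises the symmetric frames. R is not symmetric — not valid.
(B) □ψ → ψ is axiom T; it is valid on a frame exactly when R is reflexive. R is reflexive, so valid.
(C) ◇□ψ → □ψ (the dual of axiom 5) characterises the euclidean frames. R is not euclidean — not valid.

B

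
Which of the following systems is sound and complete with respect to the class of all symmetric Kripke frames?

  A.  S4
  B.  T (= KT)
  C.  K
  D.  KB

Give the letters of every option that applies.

(A) S4 is determined by the class of reflexive and transitive frames.
(B) T (= KT) is determined by the class of reflexive frames.
(C) K is determined by the class of arbitrary frames.
(D) KB is determined by exactly this class.

D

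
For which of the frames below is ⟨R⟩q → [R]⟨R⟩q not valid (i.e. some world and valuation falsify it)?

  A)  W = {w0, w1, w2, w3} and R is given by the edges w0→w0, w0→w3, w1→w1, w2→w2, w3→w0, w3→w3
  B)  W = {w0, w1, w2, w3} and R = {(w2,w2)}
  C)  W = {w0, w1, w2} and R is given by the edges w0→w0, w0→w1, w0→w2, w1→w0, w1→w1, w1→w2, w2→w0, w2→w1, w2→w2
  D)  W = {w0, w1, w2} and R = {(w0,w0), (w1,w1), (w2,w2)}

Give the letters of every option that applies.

The schema ⟨R⟩q → [R]⟨R⟩q is axiom 5; it is valid on a frame iff R is euclidean.
(A) R is euclidean (any two R-successors of the same world are R-related), so the schema is valid here.
(B) R is euclidean (any two R-successors of the same world are R-related), so the schema is valid here.
(C) R is euclidean (any two R-successors of the same world are R-related), so the schema is valid here.
(D) R is euclidean (any two R-successors of the same world are R-related), so the schema is valid here.

none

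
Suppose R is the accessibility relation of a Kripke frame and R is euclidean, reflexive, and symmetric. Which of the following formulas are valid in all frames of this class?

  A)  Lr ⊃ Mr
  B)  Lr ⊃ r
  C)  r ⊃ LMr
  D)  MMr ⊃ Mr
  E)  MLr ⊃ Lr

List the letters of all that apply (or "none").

A, B, C, D, E

A relation that is euclidean, reflexive, and symmetric is also serial and transitive.
(A) Lr ⊃ Mr (axiom D) characterises the serial frames. Every such R is serial — valid.
(B) axiom T: valid iff R is reflexive. Every such R is reflexive — valid.
(C) r ⊃ LMr is axiom B; it is valid on a frame exactly when R is symmetric. Every such R is symmetric, so valid.
(D) MMr ⊃ Mr is the dual of axiom 4, which corresponds to transitivity. Every such R is transitive — valid.
(E) the dual of axiom 5: valid iff R is euclidean. Every such R is euclidean — valid.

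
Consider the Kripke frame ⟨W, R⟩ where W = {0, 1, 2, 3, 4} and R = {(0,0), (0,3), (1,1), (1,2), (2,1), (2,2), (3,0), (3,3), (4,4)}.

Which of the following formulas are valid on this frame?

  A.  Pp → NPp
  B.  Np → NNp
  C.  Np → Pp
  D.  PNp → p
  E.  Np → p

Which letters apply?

R is reflexive: each world relates to itself.
R is symmetric: every R-edge is matched by its reverse.
R is transitive: R is closed under composition.
R is euclidean: any two R-successors of the same world are R-related.
R is serial: every world has an R-successor.
(A) Pp → NPp (axiom 5) characterises the euclidean frames. R is euclidean — valid.
(B) Np → NNp (axiom 4) characterises the transitive frames. R is transitive — valid.
(C) Np → Pp (axiom D) characterises the serial frames. R is serial — valid.
(D) the dual of axiom B: valid iff R is symmetric. R is symmetric — valid.
(E) axiom T: valid iff R is reflexive. R is reflexive — valid.

A, B, C, D, E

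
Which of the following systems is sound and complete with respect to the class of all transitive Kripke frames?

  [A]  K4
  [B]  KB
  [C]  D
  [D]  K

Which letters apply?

A

(A) K4 is determined by exactly this class.
(B) KB is determined by the class of symmetric frames.
(C) D is determined by the class of serial frames.
(D) K is determined by the class of arbitrary frames.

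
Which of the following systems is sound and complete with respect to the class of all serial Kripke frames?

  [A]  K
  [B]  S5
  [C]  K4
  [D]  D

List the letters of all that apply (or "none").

(A) K is determined by the class of arbitrary frames.
(B) S5 is determined by the class of reflexive, symmetric, and transitive frames.
(C) K4 is determined by the class of transitive frames.
(D) D is determined by exactly this class.

D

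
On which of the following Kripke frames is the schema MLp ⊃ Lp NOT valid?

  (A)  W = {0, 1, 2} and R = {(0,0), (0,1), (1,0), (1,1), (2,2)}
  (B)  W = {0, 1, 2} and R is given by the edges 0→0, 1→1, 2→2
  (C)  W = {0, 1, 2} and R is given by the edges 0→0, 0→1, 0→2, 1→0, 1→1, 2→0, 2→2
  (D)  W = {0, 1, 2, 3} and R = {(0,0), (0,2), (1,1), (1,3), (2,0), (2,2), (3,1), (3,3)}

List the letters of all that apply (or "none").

C

The schema MLp ⊃ Lp is the dual of axiom 5; it is valid on a frame iff R is euclidean.
(A) R is euclidean (any two R-successors of the same world are R-related), so the schema is valid here.
(B) R is euclidean (any two R-successors of the same world are R-related), so the schema is valid here.
(C) R is not euclidean (0 R 1 and 0 R 2 but not 1 R 2), so the schema fails here.
(D) R is euclidean (any two R-successors of the same world are R-related), so the schema is valid here.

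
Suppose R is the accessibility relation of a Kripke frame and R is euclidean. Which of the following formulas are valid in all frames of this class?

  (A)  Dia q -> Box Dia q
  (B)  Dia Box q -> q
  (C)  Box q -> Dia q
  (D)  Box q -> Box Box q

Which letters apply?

A

(A) Dia q -> Box Dia q is axiom 5; it is valid on a frame exactly when R is euclidean. Every such R is euclidean, so valid.
(B) Dia Box q -> q is the dual of axiom B, which corresponds to symmetry. Such an R need not be symmetric — not valid.
(C) axiom D: valid iff R is serial. Such an R need not be serial — not valid.
(D) axiom 4: valid iff R is transitive. Such an R need not be transitive — not valid.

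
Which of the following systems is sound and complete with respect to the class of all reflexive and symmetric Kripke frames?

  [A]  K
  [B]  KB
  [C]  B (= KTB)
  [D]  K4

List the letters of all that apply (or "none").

(A) K is determined by the class of arbitrary frames.
(B) KB is determined by the class of symmetric frames.
(C) B (= KTB) is determined by exactly this class.
(D) K4 is determined by the class of transitive frames.

C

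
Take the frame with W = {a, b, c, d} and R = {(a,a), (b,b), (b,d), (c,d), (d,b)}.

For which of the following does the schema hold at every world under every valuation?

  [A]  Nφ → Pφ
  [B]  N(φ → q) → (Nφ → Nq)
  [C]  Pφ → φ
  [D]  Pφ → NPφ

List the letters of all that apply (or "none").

R is not euclidean: b R d and b R d but not d R d.
R is serial: every world has an R-successor.
R is not a subset of the identity: b R d with b ≠ d.
(A) Nφ → Pφ is axiom D; it is valid on a frame exactly when R is serial. R is serial, so valid.
(B) N(φ → q) → (Nφ → Nq) is axiom K, valid on every Kripke frame — valid.
(C) Pφ → φ (the converse of T) corresponds to R being a subset of the identity. Here R ⊄ identity, so not valid.
(D) Pφ → NPφ is axiom 5, which corresponds to the euclidean property. R is not euclidean — not valid.

A, B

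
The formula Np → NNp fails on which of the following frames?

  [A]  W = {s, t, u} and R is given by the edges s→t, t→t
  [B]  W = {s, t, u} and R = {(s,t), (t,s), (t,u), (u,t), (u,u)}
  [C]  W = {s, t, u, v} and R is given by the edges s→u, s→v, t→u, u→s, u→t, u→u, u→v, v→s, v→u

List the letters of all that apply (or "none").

The schema Np → NNp is axiom 4; it is valid on a frame iff R is transitive.
(A) R is transitive (R is closed under composition), so the schema is valid here.
(B) R is not transitive (s R t and t R s but not s R s), so the schema fails here.
(C) R is not transitive (s R u and u R s but not s R s), so the schema fails here.

B, C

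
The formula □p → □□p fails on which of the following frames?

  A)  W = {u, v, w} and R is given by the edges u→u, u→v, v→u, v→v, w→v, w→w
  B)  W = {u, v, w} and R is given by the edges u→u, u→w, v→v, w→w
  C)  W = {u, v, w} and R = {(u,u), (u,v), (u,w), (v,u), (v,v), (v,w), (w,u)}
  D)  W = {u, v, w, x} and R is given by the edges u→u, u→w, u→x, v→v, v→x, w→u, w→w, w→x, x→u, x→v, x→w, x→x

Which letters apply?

A, C, D

The schema □p → □□p is axiom 4; it is valid on a frame iff R is transitive.
(A) R is not transitive (w R v and v R u but not w R u), so the schema fails here.
(B) R is transitive (R is closed under composition), so the schema is valid here.
(C) R is not transitive (w R u and u R v but not w R v), so the schema fails here.
(D) R is not transitive (u R x and x R v but not u R v), so the schema fails here.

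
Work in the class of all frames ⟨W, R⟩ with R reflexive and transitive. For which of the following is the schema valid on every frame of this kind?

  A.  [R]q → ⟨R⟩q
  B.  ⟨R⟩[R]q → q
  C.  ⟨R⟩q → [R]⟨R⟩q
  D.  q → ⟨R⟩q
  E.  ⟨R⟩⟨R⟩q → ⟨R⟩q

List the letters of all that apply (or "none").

A, D, E

Reflexive relations are serial.
(A) axiom D: valid iff R is serial. Every such R is serial — valid.
(B) the dual of axiom B: valid iff R is symmetric. Such an R need not be symmetric — not valid.
(C) ⟨R⟩q → [R]⟨R⟩q (axiom 5) characterises the euclidean frames. Such an R need not be euclidean — not valid.
(D) q → ⟨R⟩q is the dual of axiom T, which corresponds to reflexivity. Every such R is reflexive — valid.
(E) ⟨R⟩⟨R⟩q → ⟨R⟩q is the dual of axiom 4; it is valid on a frame exactly when R is transitive. Every such R is transitive, so valid.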